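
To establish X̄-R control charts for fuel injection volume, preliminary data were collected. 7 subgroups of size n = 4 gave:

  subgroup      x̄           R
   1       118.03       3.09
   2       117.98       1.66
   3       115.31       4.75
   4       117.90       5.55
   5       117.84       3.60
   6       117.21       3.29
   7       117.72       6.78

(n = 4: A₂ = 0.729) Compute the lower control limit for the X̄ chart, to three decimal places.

114.436

X̄̄ = (118.03 + 117.98 + 115.31 + 117.90 + 117.84 + 117.21 + 117.72) / 7 = 821.9900 / 7 = 117.4271
R̄ = (3.09 + 1.66 + 4.75 + 5.55 + 3.60 + 3.29 + 6.78) / 7 = 28.7200 / 7 = 4.1029
LCL = X̄̄ − A₂·R̄ = 117.4271 − 0.729 × 4.1029 = 114.4362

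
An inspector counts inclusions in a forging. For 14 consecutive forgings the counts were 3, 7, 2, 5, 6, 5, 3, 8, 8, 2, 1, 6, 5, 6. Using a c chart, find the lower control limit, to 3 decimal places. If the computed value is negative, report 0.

0.000

c̄ = (3 + 7 + 2 + 5 + 6 + 5 + 3 + 8 + 8 + 2 + 1 + 6 + 5 + 6) / 14 = 67 / 14 = 4.7857
LCL = c̄ − 3√c̄ = 4.7857 − 3 × 2.1876 = -1.7772 → 0 (cannot be negative)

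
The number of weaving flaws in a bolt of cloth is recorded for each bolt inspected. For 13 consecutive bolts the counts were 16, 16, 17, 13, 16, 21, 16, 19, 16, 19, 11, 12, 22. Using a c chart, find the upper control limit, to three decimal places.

c̄ = (16 + 16 + 17 + 13 + 16 + 21 + 16 + 19 + 16 + 19 + 11 + 12 + 22) / 13 = 214 / 13 = 16.4615
UCL = c̄ + 3√c̄ = 16.4615 + 3 × √16.4615 = 16.4615 + 3 × 4.0573 = 28.6334

28.633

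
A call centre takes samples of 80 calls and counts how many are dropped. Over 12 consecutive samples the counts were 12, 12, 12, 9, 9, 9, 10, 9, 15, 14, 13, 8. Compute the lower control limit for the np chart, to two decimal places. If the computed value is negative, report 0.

p̄ = Σdᵢ / (k·n) = 132 / (12 × 80) = 0.13750
LCL = np̄ − 3·√(np̄(1−p̄)) = 11.0000 − 3 × 3.0802 = 1.7595

1.76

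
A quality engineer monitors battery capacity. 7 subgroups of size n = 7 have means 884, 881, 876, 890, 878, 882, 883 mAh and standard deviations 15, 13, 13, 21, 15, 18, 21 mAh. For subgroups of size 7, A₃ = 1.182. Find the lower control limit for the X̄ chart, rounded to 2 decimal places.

X̄̄ = (884 + 881 + 876 + 890 + 878 + 882 + 883) / 7 = 882.0000
s̄ = (15 + 13 + 13 + 21 + 15 + 18 + 21) / 7 = 16.5714
LCL = X̄̄ − A₃·s̄ = 882.0000 − 1.182 × 16.5714 = 862.4126

862.41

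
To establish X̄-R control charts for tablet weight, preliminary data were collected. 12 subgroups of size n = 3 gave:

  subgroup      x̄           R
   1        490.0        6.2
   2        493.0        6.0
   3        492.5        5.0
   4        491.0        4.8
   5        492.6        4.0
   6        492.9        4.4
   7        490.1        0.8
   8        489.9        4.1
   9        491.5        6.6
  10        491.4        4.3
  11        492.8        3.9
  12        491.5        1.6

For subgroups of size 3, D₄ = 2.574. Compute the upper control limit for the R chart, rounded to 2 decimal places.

11.09

R̄ = (6.2 + 6.0 + 5.0 + 4.8 + 4.0 + 4.4 + 0.8 + 4.1 + 6.6 + 4.3 + 3.9 + 1.6) / 12 = 51.7000 / 12 = 4.3083
UCL_R = D₄·R̄ = 2.574 × 4.3083 = 11.0897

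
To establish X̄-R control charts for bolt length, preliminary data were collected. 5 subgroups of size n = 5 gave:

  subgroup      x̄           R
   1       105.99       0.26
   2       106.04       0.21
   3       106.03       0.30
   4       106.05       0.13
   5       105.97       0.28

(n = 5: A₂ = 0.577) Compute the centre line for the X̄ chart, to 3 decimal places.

106.016

X̄̄ = (105.99 + 106.04 + 106.03 + 106.05 + 105.97) / 5 = 530.0800 / 5 = 106.0160
CL = X̄̄ = 106.0160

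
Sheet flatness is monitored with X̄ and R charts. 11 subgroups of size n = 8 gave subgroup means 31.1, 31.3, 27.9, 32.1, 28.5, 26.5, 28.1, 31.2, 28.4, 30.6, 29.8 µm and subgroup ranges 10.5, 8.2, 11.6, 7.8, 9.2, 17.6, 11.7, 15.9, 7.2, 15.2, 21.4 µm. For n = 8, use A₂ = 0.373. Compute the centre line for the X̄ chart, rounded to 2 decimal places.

29.59

X̄̄ = (31.1 + 31.3 + 27.9 + 32.1 + 28.5 + 26.5 + 28.1 + 31.2 + 28.4 + 30.6 + 29.8) / 11 = 325.5000 / 11 = 29.5909
CL = X̄̄ = 29.5909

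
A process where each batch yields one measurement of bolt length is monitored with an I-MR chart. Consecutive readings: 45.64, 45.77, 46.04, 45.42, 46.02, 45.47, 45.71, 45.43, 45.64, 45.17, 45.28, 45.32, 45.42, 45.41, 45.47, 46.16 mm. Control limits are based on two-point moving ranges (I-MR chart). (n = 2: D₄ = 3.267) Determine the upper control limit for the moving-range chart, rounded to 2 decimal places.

Moving ranges: 0.13, 0.27, 0.62, 0.60, 0.55, 0.24, 0.28, 0.21, 0.47, 0.11, 0.04, 0.10, 0.01, 0.06, 0.69; M̄R̄ = 4.3800 / 15 = 0.2920
UCL_MR = D₄·M̄R̄ = 3.267 × 0.2920 = 0.9540

0.95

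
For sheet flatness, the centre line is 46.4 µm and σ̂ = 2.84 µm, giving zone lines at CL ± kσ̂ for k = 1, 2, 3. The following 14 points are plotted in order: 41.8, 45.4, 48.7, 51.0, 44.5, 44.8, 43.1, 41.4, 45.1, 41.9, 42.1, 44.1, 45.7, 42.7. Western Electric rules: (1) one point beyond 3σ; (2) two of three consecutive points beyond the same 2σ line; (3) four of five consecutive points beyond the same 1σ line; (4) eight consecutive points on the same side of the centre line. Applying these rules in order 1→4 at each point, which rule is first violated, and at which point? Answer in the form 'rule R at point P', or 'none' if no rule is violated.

Zone of each point (C = within 1σ̂, B = 1σ̂–2σ̂, A = 2σ̂–3σ̂, * = beyond 3σ̂; sign = side of CL): 1:-B, 2:-C, 3:+C, 4:+B, 5:-C, 6:-C, 7:-B, 8:-B, 9:-C, 10:-B, 11:-B, 12:-C, 13:-C, 14:-B
Rule 3 (four of five consecutive points beyond the same 1σ limit) is satisfied at point 11.

rule 3 at point 11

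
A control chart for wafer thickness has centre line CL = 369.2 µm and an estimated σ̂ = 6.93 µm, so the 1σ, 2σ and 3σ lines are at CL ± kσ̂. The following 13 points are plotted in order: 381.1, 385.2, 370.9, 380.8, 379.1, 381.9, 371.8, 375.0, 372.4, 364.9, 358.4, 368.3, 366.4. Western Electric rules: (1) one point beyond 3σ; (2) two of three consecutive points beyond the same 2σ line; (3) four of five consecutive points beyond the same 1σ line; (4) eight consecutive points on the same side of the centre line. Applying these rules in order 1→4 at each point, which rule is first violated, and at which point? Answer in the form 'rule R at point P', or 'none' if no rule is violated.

Zone of each point (C = within 1σ̂, B = 1σ̂–2σ̂, A = 2σ̂–3σ̂, * = beyond 3σ̂; sign = side of CL): 1:+B, 2:+A, 3:+C, 4:+B, 5:+B, 6:+B, 7:+C, 8:+C, 9:+C, 10:-C, 11:-B, 12:-C, 13:-C
Rule 3 (four of five consecutive points beyond the same 1σ limit) is satisfied at point 5.

rule 3 at point 5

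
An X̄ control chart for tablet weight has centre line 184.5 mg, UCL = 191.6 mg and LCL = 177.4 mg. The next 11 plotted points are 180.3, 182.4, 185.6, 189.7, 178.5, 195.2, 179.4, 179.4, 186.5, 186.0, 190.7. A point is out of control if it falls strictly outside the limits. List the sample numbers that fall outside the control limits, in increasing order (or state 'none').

Compare each point to [177.4, 191.6]: sample 6 = 195.2 > UCL.

6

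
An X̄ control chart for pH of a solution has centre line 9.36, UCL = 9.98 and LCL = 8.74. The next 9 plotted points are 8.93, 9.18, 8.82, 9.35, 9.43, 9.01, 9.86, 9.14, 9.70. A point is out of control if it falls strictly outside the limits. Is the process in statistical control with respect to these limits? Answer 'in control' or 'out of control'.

in control

All 9 points lie within [8.74, 9.98].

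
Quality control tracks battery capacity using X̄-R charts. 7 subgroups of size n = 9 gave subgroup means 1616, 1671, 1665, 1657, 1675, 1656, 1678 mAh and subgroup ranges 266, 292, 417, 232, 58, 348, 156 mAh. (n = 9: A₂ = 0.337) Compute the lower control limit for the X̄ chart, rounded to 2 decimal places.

X̄̄ = (1616 + 1671 + 1665 + 1657 + 1675 + 1656 + 1678) / 7 = 11618.0000 / 7 = 1659.7143
R̄ = (266 + 292 + 417 + 232 + 58 + 348 + 156) / 7 = 1769.0000 / 7 = 252.7143
LCL = X̄̄ − A₂·R̄ = 1659.7143 − 0.337 × 252.7143 = 1574.5496

1574.55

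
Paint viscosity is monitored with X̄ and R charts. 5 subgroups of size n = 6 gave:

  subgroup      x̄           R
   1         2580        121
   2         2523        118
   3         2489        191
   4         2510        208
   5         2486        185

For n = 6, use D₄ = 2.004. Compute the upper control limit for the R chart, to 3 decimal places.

R̄ = (121 + 118 + 191 + 208 + 185) / 5 = 823.0000 / 5 = 164.6000
UCL_R = D₄·R̄ = 2.004 × 164.6000 = 329.8584

329.858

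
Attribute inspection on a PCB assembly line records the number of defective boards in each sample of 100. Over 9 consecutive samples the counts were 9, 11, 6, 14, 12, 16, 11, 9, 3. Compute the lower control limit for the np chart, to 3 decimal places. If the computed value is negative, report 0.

p̄ = Σdᵢ / (k·n) = 91 / (9 × 100) = 0.10111
LCL = np̄ − 3·√(np̄(1−p̄)) = 10.1111 − 3 × 3.0148 = 1.0668

1.067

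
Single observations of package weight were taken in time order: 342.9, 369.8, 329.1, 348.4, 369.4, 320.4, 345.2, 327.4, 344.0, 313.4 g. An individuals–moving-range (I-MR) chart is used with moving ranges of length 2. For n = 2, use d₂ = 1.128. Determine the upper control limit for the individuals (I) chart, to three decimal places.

X̄ = (342.9 + 369.8 + 329.1 + 348.4 + 369.4 + 320.4 + 345.2 + 327.4 + 344.0 + 313.4) / 10 = 341.0000
Moving ranges: 26.9, 40.7, 19.3, 21.0, 49.0, 24.8, 17.8, 16.6, 30.6; M̄R̄ = 246.7000 / 9 = 27.4111
UCL = X̄ + 3·M̄R̄/d₂ = 341.0000 + 3 × 27.4111 / 1.128 = 413.9019

413.902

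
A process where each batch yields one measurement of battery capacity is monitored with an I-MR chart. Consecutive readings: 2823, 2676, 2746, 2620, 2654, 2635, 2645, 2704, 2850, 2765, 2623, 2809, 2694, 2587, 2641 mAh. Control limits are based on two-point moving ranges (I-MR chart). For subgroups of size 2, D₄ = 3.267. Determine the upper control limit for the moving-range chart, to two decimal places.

303.36

Moving ranges: 147, 70, 126, 34, 19, 10, 59, 146, 85, 142, 186, 115, 107, 54; M̄R̄ = 1300.0000 / 14 = 92.8571
UCL_MR = D₄·M̄R̄ = 3.267 × 92.8571 = 303.3643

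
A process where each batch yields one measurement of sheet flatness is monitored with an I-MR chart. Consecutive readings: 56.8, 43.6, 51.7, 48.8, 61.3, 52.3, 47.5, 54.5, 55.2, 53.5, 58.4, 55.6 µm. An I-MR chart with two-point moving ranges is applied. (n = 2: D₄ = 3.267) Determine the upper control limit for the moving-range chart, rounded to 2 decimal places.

20.08

Moving ranges: 13.2, 8.1, 2.9, 12.5, 9.0, 4.8, 7.0, 0.7, 1.7, 4.9, 2.8; M̄R̄ = 67.6000 / 11 = 6.1455
UCL_MR = D₄·M̄R̄ = 3.267 × 6.1455 = 20.0772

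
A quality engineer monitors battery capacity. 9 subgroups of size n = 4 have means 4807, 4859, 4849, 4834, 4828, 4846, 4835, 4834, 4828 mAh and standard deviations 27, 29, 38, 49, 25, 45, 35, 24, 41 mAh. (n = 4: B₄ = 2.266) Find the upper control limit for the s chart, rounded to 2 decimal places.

78.81

s̄ = (27 + 29 + 38 + 49 + 25 + 45 + 35 + 24 + 41) / 9 = 34.7778
UCL_s = B₄·s̄ = 2.266 × 34.7778 = 78.8064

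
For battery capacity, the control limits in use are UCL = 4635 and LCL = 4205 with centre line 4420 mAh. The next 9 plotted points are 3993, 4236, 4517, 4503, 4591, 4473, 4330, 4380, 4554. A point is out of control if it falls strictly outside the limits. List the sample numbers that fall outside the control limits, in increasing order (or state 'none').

1

Compare each point to [4205, 4635]: sample 1 = 3993 < LCL.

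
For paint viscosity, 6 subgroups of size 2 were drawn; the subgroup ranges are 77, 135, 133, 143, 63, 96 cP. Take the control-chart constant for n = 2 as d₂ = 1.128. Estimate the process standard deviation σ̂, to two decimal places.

95.60

R̄ = (77 + 135 + 133 + 143 + 63 + 96) / 6 = 107.8333
σ̂ = R̄ / d₂ = 107.8333 / 1.128 = 95.5969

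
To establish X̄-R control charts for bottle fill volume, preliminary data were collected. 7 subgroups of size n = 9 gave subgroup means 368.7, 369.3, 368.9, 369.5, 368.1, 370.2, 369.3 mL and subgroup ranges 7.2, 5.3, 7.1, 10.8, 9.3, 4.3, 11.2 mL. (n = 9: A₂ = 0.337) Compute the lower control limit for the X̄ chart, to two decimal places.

X̄̄ = (368.7 + 369.3 + 368.9 + 369.5 + 368.1 + 370.2 + 369.3) / 7 = 2584.0000 / 7 = 369.1429
R̄ = (7.2 + 5.3 + 7.1 + 10.8 + 9.3 + 4.3 + 11.2) / 7 = 55.2000 / 7 = 7.8857
LCL = X̄̄ − A₂·R̄ = 369.1429 − 0.337 × 7.8857 = 366.4854

366.49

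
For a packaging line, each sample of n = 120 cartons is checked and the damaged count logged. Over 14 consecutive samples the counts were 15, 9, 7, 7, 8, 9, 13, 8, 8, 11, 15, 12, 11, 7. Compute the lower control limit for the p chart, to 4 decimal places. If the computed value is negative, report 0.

0.0076

p̄ = Σdᵢ / (k·n) = 140 / (14 × 120) = 0.08333
LCL = p̄ − 3·√(p̄(1−p̄)/n) = 0.08333 − 3 × 0.02523 = 0.00764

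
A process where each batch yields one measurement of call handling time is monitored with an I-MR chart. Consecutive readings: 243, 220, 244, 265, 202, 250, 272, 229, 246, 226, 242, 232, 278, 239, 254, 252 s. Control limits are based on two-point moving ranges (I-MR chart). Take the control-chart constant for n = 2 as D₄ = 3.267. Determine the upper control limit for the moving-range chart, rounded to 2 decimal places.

Moving ranges: 23, 24, 21, 63, 48, 22, 43, 17, 20, 16, 10, 46, 39, 15, 2; M̄R̄ = 409.0000 / 15 = 27.2667
UCL_MR = D₄·M̄R̄ = 3.267 × 27.2667 = 89.0802

89.08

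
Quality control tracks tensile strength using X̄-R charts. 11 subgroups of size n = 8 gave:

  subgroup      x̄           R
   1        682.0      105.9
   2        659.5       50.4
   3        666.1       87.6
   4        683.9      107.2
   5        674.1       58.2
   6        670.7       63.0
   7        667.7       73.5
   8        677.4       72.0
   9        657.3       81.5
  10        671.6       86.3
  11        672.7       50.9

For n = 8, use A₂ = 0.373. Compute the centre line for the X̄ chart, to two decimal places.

671.18

X̄̄ = (682.0 + 659.5 + 666.1 + 683.9 + 674.1 + 670.7 + 667.7 + 677.4 + 657.3 + 671.6 + 672.7) / 11 = 7383.0000 / 11 = 671.1818
CL = X̄̄ = 671.1818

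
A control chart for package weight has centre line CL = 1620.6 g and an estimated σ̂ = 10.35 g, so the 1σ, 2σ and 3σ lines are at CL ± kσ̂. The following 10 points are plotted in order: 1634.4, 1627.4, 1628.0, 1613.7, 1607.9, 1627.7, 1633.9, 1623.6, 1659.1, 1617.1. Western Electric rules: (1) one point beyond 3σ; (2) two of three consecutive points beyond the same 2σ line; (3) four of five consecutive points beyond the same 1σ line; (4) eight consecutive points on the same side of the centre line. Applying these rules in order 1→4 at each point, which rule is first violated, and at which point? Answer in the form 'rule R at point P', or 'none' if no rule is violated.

Zone of each point (C = within 1σ̂, B = 1σ̂–2σ̂, A = 2σ̂–3σ̂, * = beyond 3σ̂; sign = side of CL): 1:+B, 2:+C, 3:+C, 4:-C, 5:-B, 6:+C, 7:+B, 8:+C, 9:+*, 10:-C
Rule 1 (one point beyond the 3σ limits) is satisfied at point 9.

rule 1 at point 9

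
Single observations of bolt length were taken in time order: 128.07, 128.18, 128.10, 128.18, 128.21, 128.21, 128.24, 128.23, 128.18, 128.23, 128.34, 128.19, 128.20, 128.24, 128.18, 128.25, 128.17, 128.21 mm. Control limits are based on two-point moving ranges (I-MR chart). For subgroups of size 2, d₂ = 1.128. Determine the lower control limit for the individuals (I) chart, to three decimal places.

X̄ = (128.07 + 128.18 + 128.10 + 128.18 + 128.21 + 128.21 + 128.24 + 128.23 + 128.18 + 128.23 + 128.34 + 128.19 + 128.20 + 128.24 + 128.18 + 128.25 + 128.17 + 128.21) / 18 = 128.2006
Moving ranges: 0.11, 0.08, 0.08, 0.03, 0.00, 0.03, 0.01, 0.05, 0.05, 0.11, 0.15, 0.01, 0.04, 0.06, 0.07, 0.08, 0.04; M̄R̄ = 1.0000 / 17 = 0.0588
LCL = X̄ − 3·M̄R̄/d₂ = 128.2006 − 3 × 0.0588 / 1.128 = 128.0441

128.044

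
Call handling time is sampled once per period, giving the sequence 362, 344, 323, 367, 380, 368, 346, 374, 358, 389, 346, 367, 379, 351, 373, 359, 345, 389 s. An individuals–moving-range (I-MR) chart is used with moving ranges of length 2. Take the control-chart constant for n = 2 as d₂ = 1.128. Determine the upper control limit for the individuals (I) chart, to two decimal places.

425.27

X̄ = (362 + 344 + 323 + 367 + 380 + 368 + 346 + 374 + 358 + 389 + 346 + 367 + 379 + 351 + 373 + 359 + 345 + 389) / 18 = 362.2222
Moving ranges: 18, 21, 44, 13, 12, 22, 28, 16, 31, 43, 21, 12, 28, 22, 14, 14, 44; M̄R̄ = 403.0000 / 17 = 23.7059
UCL = X̄ + 3·M̄R̄/d₂ = 362.2222 + 3 × 23.7059 / 1.128 = 425.2698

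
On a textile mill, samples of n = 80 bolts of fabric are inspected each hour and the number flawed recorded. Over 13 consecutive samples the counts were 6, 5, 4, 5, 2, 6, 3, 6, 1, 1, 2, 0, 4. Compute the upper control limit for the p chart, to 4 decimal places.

0.1115

p̄ = Σdᵢ / (k·n) = 45 / (13 × 80) = 0.04327
UCL = p̄ + 3·√(p̄(1−p̄)/n) = 0.04327 + 3 × √(0.04327×0.95673/80) = 0.04327 + 3 × 0.02275 = 0.11151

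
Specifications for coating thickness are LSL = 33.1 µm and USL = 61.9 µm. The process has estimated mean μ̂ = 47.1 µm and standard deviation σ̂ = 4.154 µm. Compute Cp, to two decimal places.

Cp = (USL − LSL) / (6σ̂) = (61.9 − 33.1) / (6 × 4.154) = 28.8000 / 24.9240 = 1.1555

1.16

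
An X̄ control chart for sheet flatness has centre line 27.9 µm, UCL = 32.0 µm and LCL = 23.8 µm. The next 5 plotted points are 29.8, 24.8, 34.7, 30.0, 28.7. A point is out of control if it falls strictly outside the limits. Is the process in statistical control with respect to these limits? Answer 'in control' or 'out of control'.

Compare each point to [23.8, 32.0]: sample 3 = 34.7 > UCL.

out of control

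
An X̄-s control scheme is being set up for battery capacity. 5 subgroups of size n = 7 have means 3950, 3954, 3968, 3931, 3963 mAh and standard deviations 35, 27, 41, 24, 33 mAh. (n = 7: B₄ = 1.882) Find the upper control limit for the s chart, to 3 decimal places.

60.224

s̄ = (35 + 27 + 41 + 24 + 33) / 5 = 32.0000
UCL_s = B₄·s̄ = 1.882 × 32.0000 = 60.2240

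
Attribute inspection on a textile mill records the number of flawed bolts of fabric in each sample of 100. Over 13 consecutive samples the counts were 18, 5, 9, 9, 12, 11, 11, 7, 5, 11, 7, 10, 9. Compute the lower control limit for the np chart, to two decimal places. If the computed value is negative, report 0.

p̄ = Σdᵢ / (k·n) = 124 / (13 × 100) = 0.09538
LCL = np̄ − 3·√(np̄(1−p̄)) = 9.5385 − 3 × 2.9375 = 0.7261

0.73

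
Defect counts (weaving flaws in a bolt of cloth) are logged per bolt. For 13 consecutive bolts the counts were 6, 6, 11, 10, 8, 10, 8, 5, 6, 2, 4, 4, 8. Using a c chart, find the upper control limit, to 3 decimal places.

14.575

c̄ = (6 + 6 + 11 + 10 + 8 + 10 + 8 + 5 + 6 + 2 + 4 + 4 + 8) / 13 = 88 / 13 = 6.7692
UCL = c̄ + 3√c̄ = 6.7692 + 3 × √6.7692 = 6.7692 + 3 × 2.6018 = 14.5746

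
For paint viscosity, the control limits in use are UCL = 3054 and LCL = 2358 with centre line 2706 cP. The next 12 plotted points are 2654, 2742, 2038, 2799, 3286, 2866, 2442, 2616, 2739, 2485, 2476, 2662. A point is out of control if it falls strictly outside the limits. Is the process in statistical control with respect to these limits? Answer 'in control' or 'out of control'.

Compare each point to [2358, 3054]: sample 3 = 2038 < LCL; sample 5 = 3286 > UCL.

out of control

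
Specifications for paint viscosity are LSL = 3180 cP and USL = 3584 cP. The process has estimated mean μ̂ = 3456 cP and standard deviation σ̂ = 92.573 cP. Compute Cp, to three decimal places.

0.727

Cp = (USL − LSL) / (6σ̂) = (3584 − 3180) / (6 × 92.573) = 404.0000 / 555.4380 = 0.7274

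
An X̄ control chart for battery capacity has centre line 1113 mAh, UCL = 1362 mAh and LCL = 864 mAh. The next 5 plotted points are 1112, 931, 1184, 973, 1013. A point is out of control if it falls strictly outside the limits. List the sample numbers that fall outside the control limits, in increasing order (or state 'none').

none

All 5 points lie within [864, 1362].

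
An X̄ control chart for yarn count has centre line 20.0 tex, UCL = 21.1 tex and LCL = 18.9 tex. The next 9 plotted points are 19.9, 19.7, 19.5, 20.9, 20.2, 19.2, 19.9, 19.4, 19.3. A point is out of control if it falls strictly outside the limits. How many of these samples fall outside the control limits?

All 9 points lie within [18.9, 21.1].

0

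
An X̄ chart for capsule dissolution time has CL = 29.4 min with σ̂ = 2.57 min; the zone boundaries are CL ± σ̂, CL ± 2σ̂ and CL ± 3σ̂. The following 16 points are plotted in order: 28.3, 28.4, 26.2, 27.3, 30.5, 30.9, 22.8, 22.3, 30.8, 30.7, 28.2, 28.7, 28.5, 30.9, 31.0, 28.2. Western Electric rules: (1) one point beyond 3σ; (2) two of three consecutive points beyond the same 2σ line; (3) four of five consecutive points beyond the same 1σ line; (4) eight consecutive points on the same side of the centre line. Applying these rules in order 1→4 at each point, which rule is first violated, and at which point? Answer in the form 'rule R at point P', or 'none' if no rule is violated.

Zone of each point (C = within 1σ̂, B = 1σ̂–2σ̂, A = 2σ̂–3σ̂, * = beyond 3σ̂; sign = side of CL): 1:-C, 2:-C, 3:-B, 4:-C, 5:+C, 6:+C, 7:-A, 8:-A, 9:+C, 10:+C, 11:-C, 12:-C, 13:-C, 14:+C, 15:+C, 16:-C
Rule 2 (two of three consecutive points beyond the same 2σ limit) is satisfied at point 8.

rule 2 at point 8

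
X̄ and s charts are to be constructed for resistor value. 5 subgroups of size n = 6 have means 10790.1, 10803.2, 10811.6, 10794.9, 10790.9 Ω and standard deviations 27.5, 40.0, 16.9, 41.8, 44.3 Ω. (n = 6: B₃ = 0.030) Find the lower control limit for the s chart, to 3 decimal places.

1.023

s̄ = (27.5 + 40.0 + 16.9 + 41.8 + 44.3) / 5 = 34.1000
LCL_s = B₃·s̄ = 0.030 × 34.1000 = 1.0230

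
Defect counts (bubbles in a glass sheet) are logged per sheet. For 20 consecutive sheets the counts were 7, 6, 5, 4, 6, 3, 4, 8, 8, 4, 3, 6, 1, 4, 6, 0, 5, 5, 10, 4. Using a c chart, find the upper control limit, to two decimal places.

11.62

c̄ = (7 + 6 + 5 + 4 + 6 + 3 + 4 + 8 + 8 + 4 + 3 + 6 + 1 + 4 + 6 + 0 + 5 + 5 + 10 + 4) / 20 = 99 / 20 = 4.9500
UCL = c̄ + 3√c̄ = 4.9500 + 3 × √4.9500 = 4.9500 + 3 × 2.2249 = 11.6246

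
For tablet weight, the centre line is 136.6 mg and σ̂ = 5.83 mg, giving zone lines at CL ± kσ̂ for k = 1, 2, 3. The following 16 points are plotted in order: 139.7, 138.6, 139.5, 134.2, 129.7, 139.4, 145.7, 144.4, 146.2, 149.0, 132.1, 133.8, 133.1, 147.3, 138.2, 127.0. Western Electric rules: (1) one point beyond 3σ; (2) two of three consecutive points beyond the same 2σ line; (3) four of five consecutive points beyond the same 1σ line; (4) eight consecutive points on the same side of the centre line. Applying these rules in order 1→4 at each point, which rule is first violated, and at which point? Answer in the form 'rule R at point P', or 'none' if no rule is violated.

Zone of each point (C = within 1σ̂, B = 1σ̂–2σ̂, A = 2σ̂–3σ̂, * = beyond 3σ̂; sign = side of CL): 1:+C, 2:+C, 3:+C, 4:-C, 5:-B, 6:+C, 7:+B, 8:+B, 9:+B, 10:+A, 11:-C, 12:-C, 13:-C, 14:+B, 15:+C, 16:-B
Rule 3 (four of five consecutive points beyond the same 1σ limit) is satisfied at point 10.

rule 3 at point 10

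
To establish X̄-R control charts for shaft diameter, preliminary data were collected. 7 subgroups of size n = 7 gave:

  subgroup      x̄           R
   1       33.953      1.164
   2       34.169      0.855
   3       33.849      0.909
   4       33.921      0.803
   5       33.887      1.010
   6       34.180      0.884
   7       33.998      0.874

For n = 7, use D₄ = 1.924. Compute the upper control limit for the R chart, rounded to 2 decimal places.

R̄ = (1.164 + 0.855 + 0.909 + 0.803 + 1.010 + 0.884 + 0.874) / 7 = 6.4990 / 7 = 0.9284
UCL_R = D₄·R̄ = 1.924 × 0.9284 = 1.7863

1.79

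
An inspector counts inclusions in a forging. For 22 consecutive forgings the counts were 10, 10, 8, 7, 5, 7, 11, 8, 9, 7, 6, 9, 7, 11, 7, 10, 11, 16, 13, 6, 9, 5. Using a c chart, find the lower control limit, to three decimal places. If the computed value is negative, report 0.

0.000

c̄ = (10 + 10 + 8 + 7 + 5 + 7 + 11 + 8 + 9 + 7 + 6 + 9 + 7 + 11 + 7 + 10 + 11 + 16 + 13 + 6 + 9 + 5) / 22 = 192 / 22 = 8.7273
LCL = c̄ − 3√c̄ = 8.7273 − 3 × 2.9542 = -0.1353 → 0 (cannot be negative)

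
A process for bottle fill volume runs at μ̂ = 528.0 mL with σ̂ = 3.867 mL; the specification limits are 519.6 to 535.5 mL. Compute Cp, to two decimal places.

0.69

Cp = (USL − LSL) / (6σ̂) = (535.5 − 519.6) / (6 × 3.867) = 15.9000 / 23.2020 = 0.6853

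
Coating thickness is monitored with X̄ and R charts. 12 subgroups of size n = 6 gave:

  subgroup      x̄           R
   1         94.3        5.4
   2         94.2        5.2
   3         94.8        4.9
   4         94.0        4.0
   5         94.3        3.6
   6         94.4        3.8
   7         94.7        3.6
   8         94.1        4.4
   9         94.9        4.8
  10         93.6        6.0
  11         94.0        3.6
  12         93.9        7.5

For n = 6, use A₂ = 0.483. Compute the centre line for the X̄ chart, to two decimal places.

94.27

X̄̄ = (94.3 + 94.2 + 94.8 + 94.0 + 94.3 + 94.4 + 94.7 + 94.1 + 94.9 + 93.6 + 94.0 + 93.9) / 12 = 1131.2000 / 12 = 94.2667
CL = X̄̄ = 94.2667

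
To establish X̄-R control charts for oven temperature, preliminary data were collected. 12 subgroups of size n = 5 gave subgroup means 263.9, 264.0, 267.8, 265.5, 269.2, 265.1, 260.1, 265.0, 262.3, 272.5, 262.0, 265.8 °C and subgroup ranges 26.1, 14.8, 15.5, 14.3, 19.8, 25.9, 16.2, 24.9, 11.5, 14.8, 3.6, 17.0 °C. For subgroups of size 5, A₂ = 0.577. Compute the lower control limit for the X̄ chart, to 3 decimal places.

X̄̄ = (263.9 + 264.0 + 267.8 + 265.5 + 269.2 + 265.1 + 260.1 + 265.0 + 262.3 + 272.5 + 262.0 + 265.8) / 12 = 3183.2000 / 12 = 265.2667
R̄ = (26.1 + 14.8 + 15.5 + 14.3 + 19.8 + 25.9 + 16.2 + 24.9 + 11.5 + 14.8 + 3.6 + 17.0) / 12 = 204.4000 / 12 = 17.0333
LCL = X̄̄ − A₂·R̄ = 265.2667 − 0.577 × 17.0333 = 255.4384

255.438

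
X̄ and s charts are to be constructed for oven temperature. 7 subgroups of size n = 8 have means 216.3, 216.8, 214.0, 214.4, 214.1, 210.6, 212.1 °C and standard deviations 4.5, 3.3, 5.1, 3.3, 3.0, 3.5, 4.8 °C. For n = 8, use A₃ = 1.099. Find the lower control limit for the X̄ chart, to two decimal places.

209.73

X̄̄ = (216.3 + 216.8 + 214.0 + 214.4 + 214.1 + 210.6 + 212.1) / 7 = 214.0429
s̄ = (4.5 + 3.3 + 5.1 + 3.3 + 3.0 + 3.5 + 4.8) / 7 = 3.9286
LCL = X̄̄ − A₃·s̄ = 214.0429 − 1.099 × 3.9286 = 209.7254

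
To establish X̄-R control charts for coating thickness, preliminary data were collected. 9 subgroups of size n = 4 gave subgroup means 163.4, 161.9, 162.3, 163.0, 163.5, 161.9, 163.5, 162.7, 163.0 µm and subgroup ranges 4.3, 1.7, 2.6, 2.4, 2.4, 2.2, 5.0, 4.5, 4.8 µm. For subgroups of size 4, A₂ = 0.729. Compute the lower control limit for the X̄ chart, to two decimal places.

X̄̄ = (163.4 + 161.9 + 162.3 + 163.0 + 163.5 + 161.9 + 163.5 + 162.7 + 163.0) / 9 = 1465.2000 / 9 = 162.8000
R̄ = (4.3 + 1.7 + 2.6 + 2.4 + 2.4 + 2.2 + 5.0 + 4.5 + 4.8) / 9 = 29.9000 / 9 = 3.3222
LCL = X̄̄ − A₂·R̄ = 162.8000 − 0.729 × 3.3222 = 160.3781

160.38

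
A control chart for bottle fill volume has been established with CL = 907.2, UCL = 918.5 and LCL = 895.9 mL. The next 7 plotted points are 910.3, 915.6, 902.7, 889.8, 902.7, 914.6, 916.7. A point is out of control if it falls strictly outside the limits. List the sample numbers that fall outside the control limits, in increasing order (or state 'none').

Compare each point to [895.9, 918.5]: sample 4 = 889.8 < LCL.

4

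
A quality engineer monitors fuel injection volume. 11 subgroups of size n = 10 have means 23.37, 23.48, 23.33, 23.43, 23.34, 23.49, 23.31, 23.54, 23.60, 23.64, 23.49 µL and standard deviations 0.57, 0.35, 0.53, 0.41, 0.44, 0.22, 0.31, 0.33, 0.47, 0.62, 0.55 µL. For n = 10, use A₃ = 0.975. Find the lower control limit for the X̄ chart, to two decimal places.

23.03

X̄̄ = (23.37 + 23.48 + 23.33 + 23.43 + 23.34 + 23.49 + 23.31 + 23.54 + 23.60 + 23.64 + 23.49) / 11 = 23.4564
s̄ = (0.57 + 0.35 + 0.53 + 0.41 + 0.44 + 0.22 + 0.31 + 0.33 + 0.47 + 0.62 + 0.55) / 11 = 0.4364
LCL = X̄̄ − A₃·s̄ = 23.4564 − 0.975 × 0.4364 = 23.0309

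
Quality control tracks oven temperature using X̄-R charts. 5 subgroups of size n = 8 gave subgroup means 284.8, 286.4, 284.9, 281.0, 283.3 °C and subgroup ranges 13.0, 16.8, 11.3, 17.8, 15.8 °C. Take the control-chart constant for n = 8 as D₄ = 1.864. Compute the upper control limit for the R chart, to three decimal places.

27.848

R̄ = (13.0 + 16.8 + 11.3 + 17.8 + 15.8) / 5 = 74.7000 / 5 = 14.9400
UCL_R = D₄·R̄ = 1.864 × 14.9400 = 27.8482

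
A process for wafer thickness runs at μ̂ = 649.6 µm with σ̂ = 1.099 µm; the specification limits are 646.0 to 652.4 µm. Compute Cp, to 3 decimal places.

0.971

Cp = (USL − LSL) / (6σ̂) = (652.4 − 646.0) / (6 × 1.099) = 6.4000 / 6.5940 = 0.9706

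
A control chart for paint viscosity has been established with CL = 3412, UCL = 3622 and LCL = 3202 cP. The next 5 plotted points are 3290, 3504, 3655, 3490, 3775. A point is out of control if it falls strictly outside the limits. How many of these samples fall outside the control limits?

Compare each point to [3202, 3622]: sample 3 = 3655 > UCL; sample 5 = 3775 > UCL.

2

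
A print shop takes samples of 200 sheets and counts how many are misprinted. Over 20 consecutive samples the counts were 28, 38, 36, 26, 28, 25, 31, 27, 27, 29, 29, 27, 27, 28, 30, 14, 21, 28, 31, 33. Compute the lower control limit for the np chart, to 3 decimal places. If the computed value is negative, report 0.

p̄ = Σdᵢ / (k·n) = 563 / (20 × 200) = 0.14075
LCL = np̄ − 3·√(np̄(1−p̄)) = 28.1500 − 3 × 4.9181 = 13.3956

13.396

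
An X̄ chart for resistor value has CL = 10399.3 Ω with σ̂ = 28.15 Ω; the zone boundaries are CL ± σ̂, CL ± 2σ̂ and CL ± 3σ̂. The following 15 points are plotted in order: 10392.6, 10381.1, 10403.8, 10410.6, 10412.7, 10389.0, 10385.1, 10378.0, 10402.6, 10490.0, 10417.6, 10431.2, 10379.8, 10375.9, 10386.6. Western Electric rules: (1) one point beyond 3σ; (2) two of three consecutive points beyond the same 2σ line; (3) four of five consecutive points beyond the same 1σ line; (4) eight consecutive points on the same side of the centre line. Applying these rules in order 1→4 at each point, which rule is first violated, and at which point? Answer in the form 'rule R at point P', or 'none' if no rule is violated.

Zone of each point (C = within 1σ̂, B = 1σ̂–2σ̂, A = 2σ̂–3σ̂, * = beyond 3σ̂; sign = side of CL): 1:-C, 2:-C, 3:+C, 4:+C, 5:+C, 6:-C, 7:-C, 8:-C, 9:+C, 10:+*, 11:+C, 12:+B, 13:-C, 14:-C, 15:-C
Rule 1 (one point beyond the 3σ limits) is satisfied at point 10.

rule 1 at point 10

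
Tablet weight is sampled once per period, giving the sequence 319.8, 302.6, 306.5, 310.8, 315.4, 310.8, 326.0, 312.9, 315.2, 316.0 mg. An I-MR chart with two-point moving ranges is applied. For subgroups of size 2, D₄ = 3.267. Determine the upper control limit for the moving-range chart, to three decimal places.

23.958

Moving ranges: 17.2, 3.9, 4.3, 4.6, 4.6, 15.2, 13.1, 2.3, 0.8; M̄R̄ = 66.0000 / 9 = 7.3333
UCL_MR = D₄·M̄R̄ = 3.267 × 7.3333 = 23.9580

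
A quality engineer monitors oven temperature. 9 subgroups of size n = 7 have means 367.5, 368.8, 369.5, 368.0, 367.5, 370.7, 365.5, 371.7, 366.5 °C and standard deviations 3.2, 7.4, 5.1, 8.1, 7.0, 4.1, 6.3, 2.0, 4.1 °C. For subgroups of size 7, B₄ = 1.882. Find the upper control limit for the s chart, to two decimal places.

s̄ = (3.2 + 7.4 + 5.1 + 8.1 + 7.0 + 4.1 + 6.3 + 2.0 + 4.1) / 9 = 5.2556
UCL_s = B₄·s̄ = 1.882 × 5.2556 = 9.8910

9.89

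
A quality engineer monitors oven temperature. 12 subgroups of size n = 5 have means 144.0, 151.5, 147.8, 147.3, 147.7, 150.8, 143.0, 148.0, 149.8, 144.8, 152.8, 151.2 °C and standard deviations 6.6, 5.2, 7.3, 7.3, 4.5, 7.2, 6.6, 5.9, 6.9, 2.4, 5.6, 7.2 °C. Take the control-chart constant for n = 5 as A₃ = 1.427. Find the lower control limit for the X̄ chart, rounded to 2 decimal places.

139.58

X̄̄ = (144.0 + 151.5 + 147.8 + 147.3 + 147.7 + 150.8 + 143.0 + 148.0 + 149.8 + 144.8 + 152.8 + 151.2) / 12 = 148.2250
s̄ = (6.6 + 5.2 + 7.3 + 7.3 + 4.5 + 7.2 + 6.6 + 5.9 + 6.9 + 2.4 + 5.6 + 7.2) / 12 = 6.0583
LCL = X̄̄ − A₃·s̄ = 148.2250 − 1.427 × 6.0583 = 139.5798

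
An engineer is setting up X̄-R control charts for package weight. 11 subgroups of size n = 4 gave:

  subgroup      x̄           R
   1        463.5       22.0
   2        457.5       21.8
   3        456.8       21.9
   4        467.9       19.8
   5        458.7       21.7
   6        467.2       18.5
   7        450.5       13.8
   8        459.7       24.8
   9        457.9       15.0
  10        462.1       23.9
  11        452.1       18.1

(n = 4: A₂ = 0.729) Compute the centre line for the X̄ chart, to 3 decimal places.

459.445

X̄̄ = (463.5 + 457.5 + 456.8 + 467.9 + 458.7 + 467.2 + 450.5 + 459.7 + 457.9 + 462.1 + 452.1) / 11 = 5053.9000 / 11 = 459.4455
CL = X̄̄ = 459.4455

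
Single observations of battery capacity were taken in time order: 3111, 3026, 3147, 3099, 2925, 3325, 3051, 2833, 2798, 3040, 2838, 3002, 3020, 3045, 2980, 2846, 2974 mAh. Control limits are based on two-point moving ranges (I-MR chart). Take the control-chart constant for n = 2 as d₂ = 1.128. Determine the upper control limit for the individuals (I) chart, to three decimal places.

X̄ = (3111 + 3026 + 3147 + 3099 + 2925 + 3325 + 3051 + 2833 + 2798 + 3040 + 2838 + 3002 + 3020 + 3045 + 2980 + 2846 + 2974) / 17 = 3003.5294
Moving ranges: 85, 121, 48, 174, 400, 274, 218, 35, 242, 202, 164, 18, 25, 65, 134, 128; M̄R̄ = 2333.0000 / 16 = 145.8125
UCL = X̄ + 3·M̄R̄/d₂ = 3003.5294 + 3 × 145.8125 / 1.128 = 3391.3286

3391.329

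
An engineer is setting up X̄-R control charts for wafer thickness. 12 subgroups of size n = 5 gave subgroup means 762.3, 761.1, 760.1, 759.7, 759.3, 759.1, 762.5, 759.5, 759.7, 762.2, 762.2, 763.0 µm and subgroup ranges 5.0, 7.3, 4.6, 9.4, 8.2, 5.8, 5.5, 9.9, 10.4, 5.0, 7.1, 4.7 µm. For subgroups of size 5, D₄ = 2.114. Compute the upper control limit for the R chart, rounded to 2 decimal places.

14.60

R̄ = (5.0 + 7.3 + 4.6 + 9.4 + 8.2 + 5.8 + 5.5 + 9.9 + 10.4 + 5.0 + 7.1 + 4.7) / 12 = 82.9000 / 12 = 6.9083
UCL_R = D₄·R̄ = 2.114 × 6.9083 = 14.6042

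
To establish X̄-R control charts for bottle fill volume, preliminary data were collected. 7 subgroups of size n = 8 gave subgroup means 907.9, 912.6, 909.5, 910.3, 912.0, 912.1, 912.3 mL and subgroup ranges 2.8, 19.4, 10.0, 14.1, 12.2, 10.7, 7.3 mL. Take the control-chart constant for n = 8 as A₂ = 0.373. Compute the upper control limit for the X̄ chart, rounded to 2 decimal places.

X̄̄ = (907.9 + 912.6 + 909.5 + 910.3 + 912.0 + 912.1 + 912.3) / 7 = 6376.7000 / 7 = 910.9571
R̄ = (2.8 + 19.4 + 10.0 + 14.1 + 12.2 + 10.7 + 7.3) / 7 = 76.5000 / 7 = 10.9286
UCL = X̄̄ + A₂·R̄ = 910.9571 + 0.373 × 10.9286 = 915.0335

915.03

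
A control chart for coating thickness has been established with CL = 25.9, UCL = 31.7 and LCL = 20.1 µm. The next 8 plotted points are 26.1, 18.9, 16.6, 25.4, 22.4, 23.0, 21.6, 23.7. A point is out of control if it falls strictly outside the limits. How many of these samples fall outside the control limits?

Compare each point to [20.1, 31.7]: sample 2 = 18.9 < LCL; sample 3 = 16.6 < LCL.

2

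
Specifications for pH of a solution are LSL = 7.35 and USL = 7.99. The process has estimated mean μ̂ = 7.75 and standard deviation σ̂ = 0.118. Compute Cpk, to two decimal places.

0.68

Cpu = (USL − μ̂) / (3σ̂) = (7.99 − 7.75) / (3 × 0.118) = 0.6780; Cpl = (μ̂ − LSL) / (3σ̂) = (7.75 − 7.35) / (3 × 0.118) = 1.1299; Cpk = min(Cpu, Cpl) = 0.6780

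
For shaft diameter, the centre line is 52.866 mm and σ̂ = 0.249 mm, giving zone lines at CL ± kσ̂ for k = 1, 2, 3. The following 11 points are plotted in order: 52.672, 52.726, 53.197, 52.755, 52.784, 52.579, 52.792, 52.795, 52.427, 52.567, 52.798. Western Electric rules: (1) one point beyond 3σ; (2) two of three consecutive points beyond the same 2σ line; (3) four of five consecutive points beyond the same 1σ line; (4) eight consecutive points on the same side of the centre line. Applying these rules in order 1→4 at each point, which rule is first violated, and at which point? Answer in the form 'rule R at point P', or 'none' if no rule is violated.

Zone of each point (C = within 1σ̂, B = 1σ̂–2σ̂, A = 2σ̂–3σ̂, * = beyond 3σ̂; sign = side of CL): 1:-C, 2:-C, 3:+B, 4:-C, 5:-C, 6:-B, 7:-C, 8:-C, 9:-B, 10:-B, 11:-C
Rule 4 (eight consecutive points on the same side of the centre line) is satisfied at point 11.

rule 4 at point 11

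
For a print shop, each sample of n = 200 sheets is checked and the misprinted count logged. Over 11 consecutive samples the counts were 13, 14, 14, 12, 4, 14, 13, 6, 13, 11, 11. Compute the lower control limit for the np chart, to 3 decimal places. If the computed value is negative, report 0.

p̄ = Σdᵢ / (k·n) = 125 / (11 × 200) = 0.05682
LCL = np̄ − 3·√(np̄(1−p̄)) = 11.3636 − 3 × 3.2738 = 1.5421

1.542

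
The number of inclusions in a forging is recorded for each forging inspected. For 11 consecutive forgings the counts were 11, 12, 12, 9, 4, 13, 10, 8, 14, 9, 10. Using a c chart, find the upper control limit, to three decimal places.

c̄ = (11 + 12 + 12 + 9 + 4 + 13 + 10 + 8 + 14 + 9 + 10) / 11 = 112 / 11 = 10.1818
UCL = c̄ + 3√c̄ = 10.1818 + 3 × √10.1818 = 10.1818 + 3 × 3.1909 = 19.7545

19.755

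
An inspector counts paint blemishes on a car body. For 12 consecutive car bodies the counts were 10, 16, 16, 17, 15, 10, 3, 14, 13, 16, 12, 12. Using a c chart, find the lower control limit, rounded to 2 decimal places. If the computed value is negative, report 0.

c̄ = (10 + 16 + 16 + 17 + 15 + 10 + 3 + 14 + 13 + 16 + 12 + 12) / 12 = 154 / 12 = 12.8333
LCL = c̄ − 3√c̄ = 12.8333 − 3 × 3.5824 = 2.0862

2.09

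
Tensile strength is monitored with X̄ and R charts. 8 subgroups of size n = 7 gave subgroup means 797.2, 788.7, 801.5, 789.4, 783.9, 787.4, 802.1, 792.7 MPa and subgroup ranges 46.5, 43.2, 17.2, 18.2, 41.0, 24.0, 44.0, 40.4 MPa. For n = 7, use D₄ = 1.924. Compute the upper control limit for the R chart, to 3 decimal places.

R̄ = (46.5 + 43.2 + 17.2 + 18.2 + 41.0 + 24.0 + 44.0 + 40.4) / 8 = 274.5000 / 8 = 34.3125
UCL_R = D₄·R̄ = 1.924 × 34.3125 = 66.0173

66.017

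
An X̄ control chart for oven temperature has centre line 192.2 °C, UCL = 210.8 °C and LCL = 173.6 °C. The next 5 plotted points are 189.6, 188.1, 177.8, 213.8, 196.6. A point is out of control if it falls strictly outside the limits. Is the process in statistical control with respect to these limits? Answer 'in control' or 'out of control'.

Compare each point to [173.6, 210.8]: sample 4 = 213.8 > UCL.

out of control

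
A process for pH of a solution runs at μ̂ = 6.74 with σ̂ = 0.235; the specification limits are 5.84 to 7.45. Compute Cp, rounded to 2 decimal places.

1.14

Cp = (USL − LSL) / (6σ̂) = (7.45 − 5.84) / (6 × 0.235) = 1.6100 / 1.4100 = 1.1418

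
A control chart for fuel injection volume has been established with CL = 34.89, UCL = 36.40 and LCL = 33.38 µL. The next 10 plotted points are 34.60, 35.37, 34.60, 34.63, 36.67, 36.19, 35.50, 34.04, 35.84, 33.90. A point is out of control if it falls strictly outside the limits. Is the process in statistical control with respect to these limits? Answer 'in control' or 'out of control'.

out of control

Compare each point to [33.38, 36.40]: sample 5 = 36.67 > UCL.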